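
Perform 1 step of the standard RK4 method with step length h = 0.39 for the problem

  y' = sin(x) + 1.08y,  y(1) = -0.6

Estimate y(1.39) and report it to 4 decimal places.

RK4: k1 = f(x_n, y_n); k2 = f(x_n + h/2, y_n + (h/2)·k1); k3 = f(x_n + h/2, y_n + (h/2)·k2); k4 = f(x_n + h, y_n + h·k3); y_{n+1} = y_n + (h/6)·(k1 + 2k2 + 2k3 + k4).
x=1.000000, y=-0.600000:
  k1 = f(1.000000, -0.600000) = 0.193471
  k2 = f(1.195000, -0.562273) = 0.322961
  k3 = f(1.195000, -0.537023) = 0.350231
  k4 = f(1.390000, -0.463410) = 0.483218
  y ← -0.600000 + (0.39/6)·(k1 + 2k2 + 2k3 + k4) = -0.468500
y(1.39) ≈ -0.4685

-0.4685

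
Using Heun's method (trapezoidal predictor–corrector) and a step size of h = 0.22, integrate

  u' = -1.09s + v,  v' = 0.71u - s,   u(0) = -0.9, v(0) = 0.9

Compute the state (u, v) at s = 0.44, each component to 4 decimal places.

-0.6759, 0.5707

Heun on (u,v): k1 = f(s_n, state_n); k2 = f(s_n + h, state_n + h·k1); state_{n+1} = state_n + (h/2)·(k1 + k2).
0.000000: (-0.900000, 0.900000)
  k1 = (0.900000, -0.639000)
  predictor → (-0.702000, 0.759420)
  k2 = (0.519620, -0.718420)
  → (-0.743842, 0.750684)
0.220000: (-0.743842, 0.750684)
  k1 = (0.510884, -0.748128)
  predictor → (-0.631447, 0.586096)
  k2 = (0.106496, -0.888328)
  → (-0.675930, 0.570674)
(u(0.44), v(0.44)) ≈ (-0.6759, 0.5707)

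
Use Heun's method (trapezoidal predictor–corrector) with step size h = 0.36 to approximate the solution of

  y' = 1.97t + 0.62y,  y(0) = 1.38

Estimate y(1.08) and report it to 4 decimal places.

Heun: k1 = f(t_n, y_n); k2 = f(t_n + h, y_n + h·k1); y_{n+1} = y_n + (h/2)·(k1 + k2).
t=0.000000, y=1.380000:
  k1 = f(0.000000, 1.380000) = 0.855600
  k2 = f(0.360000, 1.688016) = 1.755770
  y ← 1.380000 + (0.36/2)·(0.855600 + 1.755770) = 1.850047
t=0.360000, y=1.850047:
  k1 = f(0.360000, 1.850047) = 1.856229
  k2 = f(0.720000, 2.518289) = 2.979739
  y ← 1.850047 + (0.36/2)·(1.856229 + 2.979739) = 2.720521
t=0.720000, y=2.720521:
  k1 = f(0.720000, 2.720521) = 3.105123
  k2 = f(1.080000, 3.838365) = 4.507386
  y ← 2.720521 + (0.36/2)·(3.105123 + 4.507386) = 4.090773
y(1.08) ≈ 4.0908

4.0908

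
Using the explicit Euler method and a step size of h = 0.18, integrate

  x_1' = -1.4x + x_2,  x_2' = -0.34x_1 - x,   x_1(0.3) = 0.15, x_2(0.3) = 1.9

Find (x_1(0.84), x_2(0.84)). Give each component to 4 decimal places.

Euler on (x_1,x_2): x_1_{n+1} = x_1_n + h·x_1', x_2_{n+1} = x_2_n + h·x_2'.
0.300000: (0.150000, 1.900000); f=(1.480000, -0.351000) → (0.416400, 1.836820)
0.480000: (0.416400, 1.836820); f=(1.164820, -0.621576) → (0.626068, 1.724936)
0.660000: (0.626068, 1.724936); f=(0.800936, -0.872863) → (0.770236, 1.567821)
(x_1(0.84), x_2(0.84)) ≈ (0.7702, 1.5678)

0.7702, 1.5678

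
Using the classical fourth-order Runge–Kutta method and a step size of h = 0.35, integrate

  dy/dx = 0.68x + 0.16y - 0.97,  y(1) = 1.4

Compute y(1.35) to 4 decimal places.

RK4: k1 = f(x_n, y_n); k2 = f(x_n + h/2, y_n + (h/2)·k1); k3 = f(x_n + h/2, y_n + (h/2)·k2); k4 = f(x_n + h, y_n + h·k3); y_{n+1} = y_n + (h/6)·(k1 + 2k2 + 2k3 + k4).
x=1.000000, y=1.400000:
  k1 = f(1.000000, 1.400000) = -0.066000
  k2 = f(1.175000, 1.388450) = 0.051152
  k3 = f(1.175000, 1.408952) = 0.054432
  k4 = f(1.350000, 1.419051) = 0.175048
  y ← 1.400000 + (0.35/6)·(k1 + 2k2 + 2k3 + k4) = 1.418679
y(1.35) ≈ 1.4187

1.4187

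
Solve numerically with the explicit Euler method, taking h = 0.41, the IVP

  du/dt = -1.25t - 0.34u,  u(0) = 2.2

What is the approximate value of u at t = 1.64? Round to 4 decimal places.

Euler: u_{n+1} = u_n + h·f(t_n, u_n).
t=0.000000, u=2.200000: f=-0.748000 → u ← 2.200000 + 0.41·(-0.748000) = 1.893320
t=0.410000, u=1.893320: f=-1.156229 → u ← 1.893320 + 0.41·(-1.156229) = 1.419266
t=0.820000, u=1.419266: f=-1.507551 → u ← 1.419266 + 0.41·(-1.507551) = 0.801170
t=1.230000, u=0.801170: f=-1.809898 → u ← 0.801170 + 0.41·(-1.809898) = 0.059112
u(1.64) ≈ 0.0591

0.0591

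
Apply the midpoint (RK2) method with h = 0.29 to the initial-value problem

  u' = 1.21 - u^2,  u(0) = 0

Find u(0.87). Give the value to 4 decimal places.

0.8124

Midpoint: k1 = f(x_n, u_n); k2 = f(x_n + h/2, u_n + (h/2)·k1); u_{n+1} = u_n + h·k2.
x=0.000000, u=0.000000:
  k1 = f(0.000000, 0.000000) = 1.210000
  k2 = f(0.145000, 0.175450) = 1.179217
  u ← 0.000000 + 0.29·1.179217 = 0.341973
x=0.290000, u=0.341973:
  k1 = f(0.290000, 0.341973) = 1.093054
  k2 = f(0.435000, 0.500466) = 0.959534
  u ← 0.341973 + 0.29·0.959534 = 0.620238
x=0.580000, u=0.620238:
  k1 = f(0.580000, 0.620238) = 0.825305
  k2 = f(0.725000, 0.739907) = 0.662538
  u ← 0.620238 + 0.29·0.662538 = 0.812374
u(0.87) ≈ 0.8124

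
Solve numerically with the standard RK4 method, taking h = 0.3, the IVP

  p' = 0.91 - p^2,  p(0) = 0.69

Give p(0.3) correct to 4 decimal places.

RK4: k1 = f(x_n, p_n); k2 = f(x_n + h/2, p_n + (h/2)·k1); k3 = f(x_n + h/2, p_n + (h/2)·k2); k4 = f(x_n + h, p_n + h·k3); p_{n+1} = p_n + (h/6)·(k1 + 2k2 + 2k3 + k4).
x=0.000000, p=0.690000:
  k1 = f(0.000000, 0.690000) = 0.433900
  k2 = f(0.150000, 0.755085) = 0.339847
  k3 = f(0.150000, 0.740977) = 0.360953
  k4 = f(0.300000, 0.798286) = 0.272740
  p ← 0.690000 + (0.3/6)·(k1 + 2k2 + 2k3 + k4) = 0.795412
p(0.3) ≈ 0.7954

0.7954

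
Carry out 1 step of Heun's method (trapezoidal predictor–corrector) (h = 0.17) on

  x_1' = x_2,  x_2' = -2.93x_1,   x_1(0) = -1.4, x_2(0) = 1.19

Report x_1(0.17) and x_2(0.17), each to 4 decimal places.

Heun on (x_1,x_2): k1 = f(t_n, state_n); k2 = f(t_n + h, state_n + h·k1); state_{n+1} = state_n + (h/2)·(k1 + k2).
0.000000: (-1.400000, 1.190000)
  k1 = (1.190000, 4.102000)
  predictor → (-1.197700, 1.887340)
  k2 = (1.887340, 3.509261)
  → (-1.138426, 1.836957)
(x_1(0.17), x_2(0.17)) ≈ (-1.1384, 1.8370)

-1.1384, 1.8370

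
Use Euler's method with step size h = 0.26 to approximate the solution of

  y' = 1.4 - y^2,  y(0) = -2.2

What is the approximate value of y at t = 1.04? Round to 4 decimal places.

-48.6462

Euler: y_{n+1} = y_n + h·f(t_n, y_n).
t=0.000000, y=-2.200000: f=-3.440000 → y ← -2.200000 + 0.26·(-3.440000) = -3.094400
t=0.260000, y=-3.094400: f=-8.175311 → y ← -3.094400 + 0.26·(-8.175311) = -5.219981
t=0.520000, y=-5.219981: f=-25.848201 → y ← -5.219981 + 0.26·(-25.848201) = -11.940513
t=0.780000, y=-11.940513: f=-141.175857 → y ← -11.940513 + 0.26·(-141.175857) = -48.646236
y(1.04) ≈ -48.6462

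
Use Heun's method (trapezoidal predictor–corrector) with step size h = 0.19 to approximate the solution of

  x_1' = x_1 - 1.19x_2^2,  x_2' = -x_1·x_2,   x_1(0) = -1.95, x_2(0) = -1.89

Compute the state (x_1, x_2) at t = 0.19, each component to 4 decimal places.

Heun on (x_1,x_2): k1 = f(t_n, state_n); k2 = f(t_n + h, state_n + h·k1); state_{n+1} = state_n + (h/2)·(k1 + k2).
0.000000: (-1.950000, -1.890000)
  k1 = (-6.200799, -3.685500)
  predictor → (-3.128152, -2.590245)
  k2 = (-11.112301, -8.102680)
  → (-3.594745, -3.009877)
(x_1(0.19), x_2(0.19)) ≈ (-3.5947, -3.0099)

-3.5947, -3.0099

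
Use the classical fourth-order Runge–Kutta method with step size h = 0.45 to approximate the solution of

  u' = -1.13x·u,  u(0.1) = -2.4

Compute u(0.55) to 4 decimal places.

-2.0344

RK4: k1 = f(x_n, u_n); k2 = f(x_n + h/2, u_n + (h/2)·k1); k3 = f(x_n + h/2, u_n + (h/2)·k2); k4 = f(x_n + h, u_n + h·k3); u_{n+1} = u_n + (h/6)·(k1 + 2k2 + 2k3 + k4).
x=0.100000, u=-2.400000:
  k1 = f(0.100000, -2.400000) = 0.271200
  k2 = f(0.325000, -2.338980) = 0.858990
  k3 = f(0.325000, -2.206727) = 0.810421
  k4 = f(0.550000, -2.035311) = 1.264946
  u ← -2.400000 + (0.45/6)·(k1 + 2k2 + 2k3 + k4) = -2.034377
u(0.55) ≈ -2.0344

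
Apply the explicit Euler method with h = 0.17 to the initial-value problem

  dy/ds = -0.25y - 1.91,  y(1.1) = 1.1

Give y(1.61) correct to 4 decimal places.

0.0323

Euler: y_{n+1} = y_n + h·f(s_n, y_n).
s=1.100000, y=1.100000: f=-2.185000 → y ← 1.100000 + 0.17·(-2.185000) = 0.728550
s=1.270000, y=0.728550: f=-2.092137 → y ← 0.728550 + 0.17·(-2.092137) = 0.372887
s=1.440000, y=0.372887: f=-2.003222 → y ← 0.372887 + 0.17·(-2.003222) = 0.032339
y(1.61) ≈ 0.0323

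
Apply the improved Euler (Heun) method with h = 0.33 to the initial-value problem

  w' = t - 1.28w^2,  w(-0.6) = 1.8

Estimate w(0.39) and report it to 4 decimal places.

Heun: k1 = f(t_n, w_n); k2 = f(t_n + h, w_n + h·k1); w_{n+1} = w_n + (h/2)·(k1 + k2).
t=-0.600000, w=1.800000:
  k1 = f(-0.600000, 1.800000) = -4.747200
  k2 = f(-0.270000, 0.233424) = -0.339743
  w ← 1.800000 + (0.33/2)·(-4.747200 + (-0.339743)) = 0.960654
t=-0.270000, w=0.960654:
  k1 = f(-0.270000, 0.960654) = -1.451257
  k2 = f(0.060000, 0.481740) = -0.237054
  w ← 0.960654 + (0.33/2)·(-1.451257 + (-0.237054)) = 0.682083
t=0.060000, w=0.682083:
  k1 = f(0.060000, 0.682083) = -0.535504
  k2 = f(0.390000, 0.505367) = 0.063094
  w ← 0.682083 + (0.33/2)·(-0.535504 + 0.063094) = 0.604135
w(0.39) ≈ 0.6041

0.6041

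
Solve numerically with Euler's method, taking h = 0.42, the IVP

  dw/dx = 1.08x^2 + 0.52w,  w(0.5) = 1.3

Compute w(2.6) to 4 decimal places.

9.5116

Euler: w_{n+1} = w_n + h·f(x_n, w_n).
x=0.500000, w=1.300000: f=0.946000 → w ← 1.300000 + 0.42·0.946000 = 1.697320
x=0.920000, w=1.697320: f=1.796718 → w ← 1.697320 + 0.42·1.796718 = 2.451942
x=1.340000, w=2.451942: f=3.214258 → w ← 2.451942 + 0.42·3.214258 = 3.801930
x=1.760000, w=3.801930: f=5.322412 → w ← 3.801930 + 0.42·5.322412 = 6.037343
x=2.180000, w=6.037343: f=8.272010 → w ← 6.037343 + 0.42·8.272010 = 9.511587
w(2.6) ≈ 9.5116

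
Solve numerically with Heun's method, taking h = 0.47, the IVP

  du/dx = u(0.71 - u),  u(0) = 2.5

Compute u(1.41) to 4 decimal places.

Heun: k1 = f(x_n, u_n); k2 = f(x_n + h, u_n + h·k1); u_{n+1} = u_n + (h/2)·(k1 + k2).
x=0.000000, u=2.500000:
  k1 = f(0.000000, 2.500000) = -4.475000
  k2 = f(0.470000, 0.396750) = 0.124282
  u ← 2.500000 + (0.47/2)·(-4.475000 + 0.124282) = 1.477581
x=0.470000, u=1.477581:
  k1 = f(0.470000, 1.477581) = -1.134164
  k2 = f(0.940000, 0.944524) = -0.221514
  u ← 1.477581 + (0.47/2)·(-1.134164 + (-0.221514)) = 1.158997
x=0.940000, u=1.158997:
  k1 = f(0.940000, 1.158997) = -0.520386
  k2 = f(1.410000, 0.914416) = -0.186921
  u ← 1.158997 + (0.47/2)·(-0.520386 + (-0.186921)) = 0.992780
u(1.41) ≈ 0.9928

0.9928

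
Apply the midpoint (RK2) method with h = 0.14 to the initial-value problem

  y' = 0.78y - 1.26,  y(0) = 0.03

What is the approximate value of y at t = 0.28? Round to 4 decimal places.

Midpoint: k1 = f(t_n, y_n); k2 = f(t_n + h/2, y_n + (h/2)·k1); y_{n+1} = y_n + h·k2.
t=0.000000, y=0.030000:
  k1 = f(0.000000, 0.030000) = -1.236600
  k2 = f(0.070000, -0.056562) = -1.304118
  y ← 0.030000 + 0.14·(-1.304118) = -0.152577
t=0.140000, y=-0.152577:
  k1 = f(0.140000, -0.152577) = -1.379010
  k2 = f(0.210000, -0.249107) = -1.454304
  y ← -0.152577 + 0.14·(-1.454304) = -0.356179
y(0.28) ≈ -0.3562

-0.3562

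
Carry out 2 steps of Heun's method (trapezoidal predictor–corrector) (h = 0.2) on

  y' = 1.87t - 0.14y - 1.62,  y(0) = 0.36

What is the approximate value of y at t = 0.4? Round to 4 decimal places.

Heun: k1 = f(t_n, y_n); k2 = f(t_n + h, y_n + h·k1); y_{n+1} = y_n + (h/2)·(k1 + k2).
t=0.000000, y=0.360000:
  k1 = f(0.000000, 0.360000) = -1.670400
  k2 = f(0.200000, 0.025920) = -1.249629
  y ← 0.360000 + (0.2/2)·(-1.670400 + (-1.249629)) = 0.067997
t=0.200000, y=0.067997:
  k1 = f(0.200000, 0.067997) = -1.255520
  k2 = f(0.400000, -0.183107) = -0.846365
  y ← 0.067997 + (0.2/2)·(-1.255520 + (-0.846365)) = -0.142191
y(0.4) ≈ -0.1422

-0.1422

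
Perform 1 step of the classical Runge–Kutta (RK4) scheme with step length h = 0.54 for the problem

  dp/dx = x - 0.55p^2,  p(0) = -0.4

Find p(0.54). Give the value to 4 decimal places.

-0.2965

RK4: k1 = f(x_n, p_n); k2 = f(x_n + h/2, p_n + (h/2)·k1); k3 = f(x_n + h/2, p_n + (h/2)·k2); k4 = f(x_n + h, p_n + h·k3); p_{n+1} = p_n + (h/6)·(k1 + 2k2 + 2k3 + k4).
x=0.000000, p=-0.400000:
  k1 = f(0.000000, -0.400000) = -0.088000
  k2 = f(0.270000, -0.423760) = 0.171235
  k3 = f(0.270000, -0.353767) = 0.201167
  k4 = f(0.540000, -0.291370) = 0.493307
  p ← -0.400000 + (0.54/6)·(k1 + 2k2 + 2k3 + k4) = -0.296490
p(0.54) ≈ -0.2965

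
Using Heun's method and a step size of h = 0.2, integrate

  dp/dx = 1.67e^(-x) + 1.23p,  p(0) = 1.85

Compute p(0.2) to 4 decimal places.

2.7059

Heun: k1 = f(x_n, p_n); k2 = f(x_n + h, p_n + h·k1); p_{n+1} = p_n + (h/2)·(k1 + k2).
x=0.000000, p=1.850000:
  k1 = f(0.000000, 1.850000) = 3.945500
  k2 = f(0.200000, 2.639100) = 4.613373
  p ← 1.850000 + (0.2/2)·(3.945500 + 4.613373) = 2.705887
p(0.2) ≈ 2.7059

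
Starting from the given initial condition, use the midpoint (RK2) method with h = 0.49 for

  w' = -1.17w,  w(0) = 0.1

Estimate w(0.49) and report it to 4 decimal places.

0.0591

Midpoint: k1 = f(s_n, w_n); k2 = f(s_n + h/2, w_n + (h/2)·k1); w_{n+1} = w_n + h·k2.
s=0.000000, w=0.100000:
  k1 = f(0.000000, 0.100000) = -0.117000
  k2 = f(0.245000, 0.071335) = -0.083462
  w ← 0.100000 + 0.49·(-0.083462) = 0.059104
w(0.49) ≈ 0.0591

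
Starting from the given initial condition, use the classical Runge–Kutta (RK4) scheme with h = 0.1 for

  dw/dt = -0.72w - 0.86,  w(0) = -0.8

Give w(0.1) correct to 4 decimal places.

RK4: k1 = f(t_n, w_n); k2 = f(t_n + h/2, w_n + (h/2)·k1); k3 = f(t_n + h/2, w_n + (h/2)·k2); k4 = f(t_n + h, w_n + h·k3); w_{n+1} = w_n + (h/6)·(k1 + 2k2 + 2k3 + k4).
t=0.000000, w=-0.800000:
  k1 = f(0.000000, -0.800000) = -0.284000
  k2 = f(0.050000, -0.814200) = -0.273776
  k3 = f(0.050000, -0.813689) = -0.274144
  k4 = f(0.100000, -0.827414) = -0.264262
  w ← -0.800000 + (0.1/6)·(k1 + 2k2 + 2k3 + k4) = -0.827402
w(0.1) ≈ -0.8274

-0.8274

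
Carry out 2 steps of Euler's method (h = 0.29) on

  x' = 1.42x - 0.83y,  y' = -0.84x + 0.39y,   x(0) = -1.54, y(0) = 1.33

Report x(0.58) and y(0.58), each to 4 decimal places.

-3.9681, 2.6730

Euler on (x,y): x_{n+1} = x_n + h·x', y_{n+1} = y_n + h·y'.
0.000000: (-1.540000, 1.330000); f=(-3.290700, 1.812300) → (-2.494303, 1.855567)
0.290000: (-2.494303, 1.855567); f=(-5.082031, 2.818886) → (-3.968092, 2.673044)
(x(0.58), y(0.58)) ≈ (-3.9681, 2.6730)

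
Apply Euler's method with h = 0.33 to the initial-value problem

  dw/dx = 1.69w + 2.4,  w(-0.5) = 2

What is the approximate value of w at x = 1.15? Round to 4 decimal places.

29.9460

Euler: w_{n+1} = w_n + h·f(x_n, w_n).
x=-0.500000, w=2.000000: f=5.780000 → w ← 2.000000 + 0.33·5.780000 = 3.907400
x=-0.170000, w=3.907400: f=9.003506 → w ← 3.907400 + 0.33·9.003506 = 6.878557
x=0.160000, w=6.878557: f=14.024761 → w ← 6.878557 + 0.33·14.024761 = 11.506728
x=0.490000, w=11.506728: f=21.846371 → w ← 11.506728 + 0.33·21.846371 = 18.716031
x=0.820000, w=18.716031: f=34.030092 → w ← 18.716031 + 0.33·34.030092 = 29.945961
w(1.15) ≈ 29.9460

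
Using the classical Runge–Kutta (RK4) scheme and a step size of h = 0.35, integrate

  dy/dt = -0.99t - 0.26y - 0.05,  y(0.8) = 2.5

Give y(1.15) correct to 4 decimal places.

RK4: k1 = f(t_n, y_n); k2 = f(t_n + h/2, y_n + (h/2)·k1); k3 = f(t_n + h/2, y_n + (h/2)·k2); k4 = f(t_n + h, y_n + h·k3); y_{n+1} = y_n + (h/6)·(k1 + 2k2 + 2k3 + k4).
t=0.800000, y=2.500000:
  k1 = f(0.800000, 2.500000) = -1.492000
  k2 = f(0.975000, 2.238900) = -1.597364
  k3 = f(0.975000, 2.220461) = -1.592570
  k4 = f(1.150000, 1.942601) = -1.693576
  y ← 2.500000 + (0.35/6)·(k1 + 2k2 + 2k3 + k4) = 1.942016
y(1.15) ≈ 1.9420

1.9420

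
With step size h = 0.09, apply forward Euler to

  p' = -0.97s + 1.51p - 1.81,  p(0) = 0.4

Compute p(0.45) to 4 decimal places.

Euler: p_{n+1} = p_n + h·f(s_n, p_n).
s=0.000000, p=0.400000: f=-1.206000 → p ← 0.400000 + 0.09·(-1.206000) = 0.291460
s=0.090000, p=0.291460: f=-1.457195 → p ← 0.291460 + 0.09·(-1.457195) = 0.160312
s=0.180000, p=0.160312: f=-1.742528 → p ← 0.160312 + 0.09·(-1.742528) = 0.003485
s=0.270000, p=0.003485: f=-2.066638 → p ← 0.003485 + 0.09·(-2.066638) = -0.182513
s=0.360000, p=-0.182513: f=-2.434794 → p ← -0.182513 + 0.09·(-2.434794) = -0.401644
p(0.45) ≈ -0.4016

-0.4016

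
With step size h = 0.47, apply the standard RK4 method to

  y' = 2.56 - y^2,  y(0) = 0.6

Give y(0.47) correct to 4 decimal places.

RK4: k1 = f(t_n, y_n); k2 = f(t_n + h/2, y_n + (h/2)·k1); k3 = f(t_n + h/2, y_n + (h/2)·k2); k4 = f(t_n + h, y_n + h·k3); y_{n+1} = y_n + (h/6)·(k1 + 2k2 + 2k3 + k4).
t=0.000000, y=0.600000:
  k1 = f(0.000000, 0.600000) = 2.200000
  k2 = f(0.235000, 1.117000) = 1.312311
  k3 = f(0.235000, 0.908393) = 1.734822
  k4 = f(0.470000, 1.415366) = 0.556738
  y ← 0.600000 + (0.47/6)·(k1 + 2k2 + 2k3 + k4) = 1.293329
y(0.47) ≈ 1.2933

1.2933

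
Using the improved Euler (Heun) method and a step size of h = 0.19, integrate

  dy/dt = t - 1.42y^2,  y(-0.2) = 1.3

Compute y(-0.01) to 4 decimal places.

0.9644

Heun: k1 = f(t_n, y_n); k2 = f(t_n + h, y_n + h·k1); y_{n+1} = y_n + (h/2)·(k1 + k2).
t=-0.200000, y=1.300000:
  k1 = f(-0.200000, 1.300000) = -2.599800
  k2 = f(-0.010000, 0.806038) = -0.932570
  y ← 1.300000 + (0.19/2)·(-2.599800 + (-0.932570)) = 0.964425
y(-0.01) ≈ 0.9644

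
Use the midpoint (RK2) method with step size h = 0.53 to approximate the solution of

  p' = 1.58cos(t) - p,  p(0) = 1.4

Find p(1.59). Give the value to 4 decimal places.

Midpoint: k1 = f(t_n, p_n); k2 = f(t_n + h/2, p_n + (h/2)·k1); p_{n+1} = p_n + h·k2.
t=0.000000, p=1.400000:
  k1 = f(0.000000, 1.400000) = 0.180000
  k2 = f(0.265000, 1.447700) = 0.077146
  p ← 1.400000 + 0.53·0.077146 = 1.440887
t=0.530000, p=1.440887:
  k1 = f(0.530000, 1.440887) = -0.077652
  k2 = f(0.795000, 1.420310) = -0.313860
  p ← 1.440887 + 0.53·(-0.313860) = 1.274542
t=1.060000, p=1.274542:
  k1 = f(1.060000, 1.274542) = -0.502124
  k2 = f(1.325000, 1.141479) = -0.757019
  p ← 1.274542 + 0.53·(-0.757019) = 0.873322
p(1.59) ≈ 0.8733

0.8733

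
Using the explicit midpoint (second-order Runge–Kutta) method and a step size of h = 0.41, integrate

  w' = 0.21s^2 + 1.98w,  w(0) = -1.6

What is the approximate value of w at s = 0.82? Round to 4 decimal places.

Midpoint: k1 = f(s_n, w_n); k2 = f(s_n + h/2, w_n + (h/2)·k1); w_{n+1} = w_n + h·k2.
s=0.000000, w=-1.600000:
  k1 = f(0.000000, -1.600000) = -3.168000
  k2 = f(0.205000, -2.249440) = -4.445066
  w ← -1.600000 + 0.41·(-4.445066) = -3.422477
s=0.410000, w=-3.422477:
  k1 = f(0.410000, -3.422477) = -6.741204
  k2 = f(0.615000, -4.804424) = -9.433332
  w ← -3.422477 + 0.41·(-9.433332) = -7.290143
w(0.82) ≈ -7.2901

-7.2901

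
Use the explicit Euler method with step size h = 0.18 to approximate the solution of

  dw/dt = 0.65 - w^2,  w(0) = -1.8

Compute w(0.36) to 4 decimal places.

-3.0736

Euler: w_{n+1} = w_n + h·f(t_n, w_n).
t=0.000000, w=-1.800000: f=-2.590000 → w ← -1.800000 + 0.18·(-2.590000) = -2.266200
t=0.180000, w=-2.266200: f=-4.485662 → w ← -2.266200 + 0.18·(-4.485662) = -3.073619
w(0.36) ≈ -3.0736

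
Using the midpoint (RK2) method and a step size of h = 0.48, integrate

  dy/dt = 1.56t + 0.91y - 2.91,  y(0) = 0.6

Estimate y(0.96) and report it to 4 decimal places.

-2.0079

Midpoint: k1 = f(t_n, y_n); k2 = f(t_n + h/2, y_n + (h/2)·k1); y_{n+1} = y_n + h·k2.
t=0.000000, y=0.600000:
  k1 = f(0.000000, 0.600000) = -2.364000
  k2 = f(0.240000, 0.032640) = -2.505898
  y ← 0.600000 + 0.48·(-2.505898) = -0.602831
t=0.480000, y=-0.602831:
  k1 = f(0.480000, -0.602831) = -2.709776
  k2 = f(0.720000, -1.253177) = -2.927191
  y ← -0.602831 + 0.48·(-2.927191) = -2.007883
y(0.96) ≈ -2.0079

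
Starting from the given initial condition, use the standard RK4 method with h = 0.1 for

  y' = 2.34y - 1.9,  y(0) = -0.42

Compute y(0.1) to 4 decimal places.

-0.7448

RK4: k1 = f(x_n, y_n); k2 = f(x_n + h/2, y_n + (h/2)·k1); k3 = f(x_n + h/2, y_n + (h/2)·k2); k4 = f(x_n + h, y_n + h·k3); y_{n+1} = y_n + (h/6)·(k1 + 2k2 + 2k3 + k4).
x=0.000000, y=-0.420000:
  k1 = f(0.000000, -0.420000) = -2.882800
  k2 = f(0.050000, -0.564140) = -3.220088
  k3 = f(0.050000, -0.581004) = -3.259550
  k4 = f(0.100000, -0.745955) = -3.645535
  y ← -0.420000 + (0.1/6)·(k1 + 2k2 + 2k3 + k4) = -0.744794
y(0.1) ≈ -0.7448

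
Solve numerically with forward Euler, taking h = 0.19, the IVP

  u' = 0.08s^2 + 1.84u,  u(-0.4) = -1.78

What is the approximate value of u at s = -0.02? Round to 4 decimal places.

-3.2382

Euler: u_{n+1} = u_n + h·f(s_n, u_n).
s=-0.400000, u=-1.780000: f=-3.262400 → u ← -1.780000 + 0.19·(-3.262400) = -2.399856
s=-0.210000, u=-2.399856: f=-4.412207 → u ← -2.399856 + 0.19·(-4.412207) = -3.238175
u(-0.02) ≈ -3.2382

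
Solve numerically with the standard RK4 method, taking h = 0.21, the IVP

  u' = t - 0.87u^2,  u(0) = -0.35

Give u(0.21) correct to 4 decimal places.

-0.3509

RK4: k1 = f(t_n, u_n); k2 = f(t_n + h/2, u_n + (h/2)·k1); k3 = f(t_n + h/2, u_n + (h/2)·k2); k4 = f(t_n + h, u_n + h·k3); u_{n+1} = u_n + (h/6)·(k1 + 2k2 + 2k3 + k4).
t=0.000000, u=-0.350000:
  k1 = f(0.000000, -0.350000) = -0.106575
  k2 = f(0.105000, -0.361190) = -0.008499
  k3 = f(0.105000, -0.350892) = -0.002119
  k4 = f(0.210000, -0.350445) = 0.103154
  u ← -0.350000 + (0.21/6)·(k1 + 2k2 + 2k3 + k4) = -0.350863
u(0.21) ≈ -0.3509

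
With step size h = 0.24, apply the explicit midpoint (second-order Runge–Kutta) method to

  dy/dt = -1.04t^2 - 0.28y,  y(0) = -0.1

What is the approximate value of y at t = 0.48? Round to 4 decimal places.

-0.1227

Midpoint: k1 = f(t_n, y_n); k2 = f(t_n + h/2, y_n + (h/2)·k1); y_{n+1} = y_n + h·k2.
t=0.000000, y=-0.100000:
  k1 = f(0.000000, -0.100000) = 0.028000
  k2 = f(0.120000, -0.096640) = 0.012083
  y ← -0.100000 + 0.24·0.012083 = -0.097100
t=0.240000, y=-0.097100:
  k1 = f(0.240000, -0.097100) = -0.032716
  k2 = f(0.360000, -0.101026) = -0.106497
  y ← -0.097100 + 0.24·(-0.106497) = -0.122659
y(0.48) ≈ -0.1227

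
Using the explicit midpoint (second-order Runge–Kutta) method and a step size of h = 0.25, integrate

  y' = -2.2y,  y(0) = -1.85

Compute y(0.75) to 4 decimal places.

Midpoint: k1 = f(t_n, y_n); k2 = f(t_n + h/2, y_n + (h/2)·k1); y_{n+1} = y_n + h·k2.
t=0.000000, y=-1.850000:
  k1 = f(0.000000, -1.850000) = 4.070000
  k2 = f(0.125000, -1.341250) = 2.950750
  y ← -1.850000 + 0.25·2.950750 = -1.112313
t=0.250000, y=-1.112313:
  k1 = f(0.250000, -1.112313) = 2.447088
  k2 = f(0.375000, -0.806427) = 1.774138
  y ← -1.112313 + 0.25·1.774138 = -0.668778
t=0.500000, y=-0.668778:
  k1 = f(0.500000, -0.668778) = 1.471311
  k2 = f(0.625000, -0.484864) = 1.066701
  y ← -0.668778 + 0.25·1.066701 = -0.402103
y(0.75) ≈ -0.4021

-0.4021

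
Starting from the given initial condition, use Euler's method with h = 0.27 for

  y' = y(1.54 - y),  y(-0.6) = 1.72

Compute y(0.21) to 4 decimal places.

Euler: y_{n+1} = y_n + h·f(t_n, y_n).
t=-0.600000, y=1.720000: f=-0.309600 → y ← 1.720000 + 0.27·(-0.309600) = 1.636408
t=-0.330000, y=1.636408: f=-0.157763 → y ← 1.636408 + 0.27·(-0.157763) = 1.593812
t=-0.060000, y=1.593812: f=-0.085766 → y ← 1.593812 + 0.27·(-0.085766) = 1.570655
y(0.21) ≈ 1.5707

1.5707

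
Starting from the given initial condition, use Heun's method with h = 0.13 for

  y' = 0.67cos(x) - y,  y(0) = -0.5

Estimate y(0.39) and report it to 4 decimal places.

-0.1295

Heun: k1 = f(x_n, y_n); k2 = f(x_n + h, y_n + h·k1); y_{n+1} = y_n + (h/2)·(k1 + k2).
x=0.000000, y=-0.500000:
  k1 = f(0.000000, -0.500000) = 1.170000
  k2 = f(0.130000, -0.347900) = 1.012246
  y ← -0.500000 + (0.13/2)·(1.170000 + 1.012246) = -0.358154
x=0.130000, y=-0.358154:
  k1 = f(0.130000, -0.358154) = 1.022500
  k2 = f(0.260000, -0.225229) = 0.872710
  y ← -0.358154 + (0.13/2)·(1.022500 + 0.872710) = -0.234965
x=0.260000, y=-0.234965:
  k1 = f(0.260000, -0.234965) = 0.882447
  k2 = f(0.390000, -0.120247) = 0.739936
  y ← -0.234965 + (0.13/2)·(0.882447 + 0.739936) = -0.129510
y(0.39) ≈ -0.1295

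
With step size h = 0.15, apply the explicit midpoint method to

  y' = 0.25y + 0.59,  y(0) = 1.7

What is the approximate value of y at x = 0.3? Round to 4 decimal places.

Midpoint: k1 = f(x_n, y_n); k2 = f(x_n + h/2, y_n + (h/2)·k1); y_{n+1} = y_n + h·k2.
x=0.000000, y=1.700000:
  k1 = f(0.000000, 1.700000) = 1.015000
  k2 = f(0.075000, 1.776125) = 1.034031
  y ← 1.700000 + 0.15·1.034031 = 1.855105
x=0.150000, y=1.855105:
  k1 = f(0.150000, 1.855105) = 1.053776
  k2 = f(0.225000, 1.934138) = 1.073534
  y ← 1.855105 + 0.15·1.073534 = 2.016135
y(0.3) ≈ 2.0161

2.0161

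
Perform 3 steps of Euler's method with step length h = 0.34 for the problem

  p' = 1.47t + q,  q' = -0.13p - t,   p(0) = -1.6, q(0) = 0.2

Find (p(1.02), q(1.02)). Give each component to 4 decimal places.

-0.8544, 0.0478

Euler on (p,q): p_{n+1} = p_n + h·p', q_{n+1} = q_n + h·q'.
0.000000: (-1.600000, 0.200000); f=(0.200000, 0.208000) → (-1.532000, 0.270720)
0.340000: (-1.532000, 0.270720); f=(0.770520, -0.140840) → (-1.270023, 0.222834)
0.680000: (-1.270023, 0.222834); f=(1.222434, -0.514897) → (-0.854396, 0.047769)
(p(1.02), q(1.02)) ≈ (-0.8544, 0.0478)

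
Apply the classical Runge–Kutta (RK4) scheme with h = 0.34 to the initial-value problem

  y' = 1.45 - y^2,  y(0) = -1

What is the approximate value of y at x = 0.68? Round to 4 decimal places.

RK4: k1 = f(x_n, y_n); k2 = f(x_n + h/2, y_n + (h/2)·k1); k3 = f(x_n + h/2, y_n + (h/2)·k2); k4 = f(x_n + h, y_n + h·k3); y_{n+1} = y_n + (h/6)·(k1 + 2k2 + 2k3 + k4).
x=0.000000, y=-1.000000:
  k1 = f(0.000000, -1.000000) = 0.450000
  k2 = f(0.170000, -0.923500) = 0.597148
  k3 = f(0.170000, -0.898485) = 0.642725
  k4 = f(0.340000, -0.781474) = 0.839299
  y ← -1.000000 + (0.34/6)·(k1 + 2k2 + 2k3 + k4) = -0.786421
x=0.340000, y=-0.786421:
  k1 = f(0.340000, -0.786421) = 0.831542
  k2 = f(0.510000, -0.645059) = 1.033899
  k3 = f(0.510000, -0.610658) = 1.077097
  k4 = f(0.680000, -0.420208) = 1.273425
  y ← -0.786421 + (0.34/6)·(k1 + 2k2 + 2k3 + k4) = -0.427893
y(0.68) ≈ -0.4279

-0.4279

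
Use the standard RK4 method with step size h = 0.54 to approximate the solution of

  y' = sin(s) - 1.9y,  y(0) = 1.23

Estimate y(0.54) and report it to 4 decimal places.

RK4: k1 = f(s_n, y_n); k2 = f(s_n + h/2, y_n + (h/2)·k1); k3 = f(s_n + h/2, y_n + (h/2)·k2); k4 = f(s_n + h, y_n + h·k3); y_{n+1} = y_n + (h/6)·(k1 + 2k2 + 2k3 + k4).
s=0.000000, y=1.230000:
  k1 = f(0.000000, 1.230000) = -2.337000
  k2 = f(0.270000, 0.599010) = -0.871388
  k3 = f(0.270000, 0.994725) = -1.623247
  k4 = f(0.540000, 0.353447) = -0.157413
  y ← 1.230000 + (0.54/6)·(k1 + 2k2 + 2k3 + k4) = 0.556469
y(0.54) ≈ 0.5565

0.5565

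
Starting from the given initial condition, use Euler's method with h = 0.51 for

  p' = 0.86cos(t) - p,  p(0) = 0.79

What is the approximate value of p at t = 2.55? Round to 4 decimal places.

-0.0418

Euler: p_{n+1} = p_n + h·f(t_n, p_n).
t=0.000000, p=0.790000: f=0.070000 → p ← 0.790000 + 0.51·0.070000 = 0.825700
t=0.510000, p=0.825700: f=-0.075140 → p ← 0.825700 + 0.51·(-0.075140) = 0.787379
t=1.020000, p=0.787379: f=-0.337284 → p ← 0.787379 + 0.51·(-0.337284) = 0.615364
t=1.530000, p=0.615364: f=-0.580289 → p ← 0.615364 + 0.51·(-0.580289) = 0.319417
t=2.040000, p=0.319417: f=-0.708288 → p ← 0.319417 + 0.51·(-0.708288) = -0.041810
p(2.55) ≈ -0.0418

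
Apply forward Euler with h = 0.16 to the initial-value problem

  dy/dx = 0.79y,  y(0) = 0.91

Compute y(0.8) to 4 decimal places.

Euler: y_{n+1} = y_n + h·f(x_n, y_n).
x=0.000000, y=0.910000: f=0.718900 → y ← 0.910000 + 0.16·0.718900 = 1.025024
x=0.160000, y=1.025024: f=0.809769 → y ← 1.025024 + 0.16·0.809769 = 1.154587
x=0.320000, y=1.154587: f=0.912124 → y ← 1.154587 + 0.16·0.912124 = 1.300527
x=0.480000, y=1.300527: f=1.027416 → y ← 1.300527 + 0.16·1.027416 = 1.464913
x=0.640000, y=1.464913: f=1.157282 → y ← 1.464913 + 0.16·1.157282 = 1.650078
y(0.8) ≈ 1.6501

1.6501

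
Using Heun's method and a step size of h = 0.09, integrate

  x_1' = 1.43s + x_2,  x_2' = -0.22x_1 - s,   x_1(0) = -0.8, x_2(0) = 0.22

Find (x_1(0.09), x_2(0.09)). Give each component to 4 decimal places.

-0.7737, 0.2316

Heun on (x_1,x_2): k1 = f(s_n, state_n); k2 = f(s_n + h, state_n + h·k1); state_{n+1} = state_n + (h/2)·(k1 + k2).
0.000000: (-0.800000, 0.220000)
  k1 = (0.220000, 0.176000)
  predictor → (-0.780200, 0.235840)
  k2 = (0.364540, 0.081644)
  → (-0.773696, 0.231594)
(x_1(0.09), x_2(0.09)) ≈ (-0.7737, 0.2316)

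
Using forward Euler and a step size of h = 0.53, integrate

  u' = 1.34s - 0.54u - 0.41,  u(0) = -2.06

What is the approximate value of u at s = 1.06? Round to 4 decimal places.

Euler: u_{n+1} = u_n + h·f(s_n, u_n).
s=0.000000, u=-2.060000: f=0.702400 → u ← -2.060000 + 0.53·0.702400 = -1.687728
s=0.530000, u=-1.687728: f=1.211573 → u ← -1.687728 + 0.53·1.211573 = -1.045594
u(1.06) ≈ -1.0456

-1.0456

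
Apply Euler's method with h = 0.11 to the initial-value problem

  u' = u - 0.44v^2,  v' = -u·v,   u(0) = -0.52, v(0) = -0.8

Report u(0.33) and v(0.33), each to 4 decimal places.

-0.8272, -0.9728

Euler on (u,v): u_{n+1} = u_n + h·u', v_{n+1} = v_n + h·v'.
0.000000: (-0.520000, -0.800000); f=(-0.801600, -0.416000) → (-0.608176, -0.845760)
0.110000: (-0.608176, -0.845760); f=(-0.922912, -0.514371) → (-0.709696, -0.902341)
0.220000: (-0.709696, -0.902341); f=(-1.067953, -0.640388) → (-0.827171, -0.972783)
(u(0.33), v(0.33)) ≈ (-0.8272, -0.9728)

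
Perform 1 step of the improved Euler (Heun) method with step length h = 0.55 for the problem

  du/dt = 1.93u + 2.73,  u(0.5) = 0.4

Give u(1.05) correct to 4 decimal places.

Heun: k1 = f(t_n, u_n); k2 = f(t_n + h, u_n + h·k1); u_{n+1} = u_n + (h/2)·(k1 + k2).
t=0.500000, u=0.400000:
  k1 = f(0.500000, 0.400000) = 3.502000
  k2 = f(1.050000, 2.326100) = 7.219373
  u ← 0.400000 + (0.55/2)·(3.502000 + 7.219373) = 3.348378
u(1.05) ≈ 3.3484

3.3484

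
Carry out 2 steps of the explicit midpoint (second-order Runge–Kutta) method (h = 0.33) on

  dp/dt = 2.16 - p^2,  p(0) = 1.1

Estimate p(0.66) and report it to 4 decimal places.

Midpoint: k1 = f(t_n, p_n); k2 = f(t_n + h/2, p_n + (h/2)·k1); p_{n+1} = p_n + h·k2.
t=0.000000, p=1.100000:
  k1 = f(0.000000, 1.100000) = 0.950000
  k2 = f(0.165000, 1.256750) = 0.580579
  p ← 1.100000 + 0.33·0.580579 = 1.291591
t=0.330000, p=1.291591:
  k1 = f(0.330000, 1.291591) = 0.491792
  k2 = f(0.495000, 1.372737) = 0.275593
  p ← 1.291591 + 0.33·0.275593 = 1.382537
p(0.66) ≈ 1.3825

1.3825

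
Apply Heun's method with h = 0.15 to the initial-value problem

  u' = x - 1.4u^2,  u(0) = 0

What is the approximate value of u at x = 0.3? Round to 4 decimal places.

Heun: k1 = f(x_n, u_n); k2 = f(x_n + h, u_n + h·k1); u_{n+1} = u_n + (h/2)·(k1 + k2).
x=0.000000, u=0.000000:
  k1 = f(0.000000, 0.000000) = 0.000000
  k2 = f(0.150000, 0.000000) = 0.150000
  u ← 0.000000 + (0.15/2)·(0.000000 + 0.150000) = 0.011250
x=0.150000, u=0.011250:
  k1 = f(0.150000, 0.011250) = 0.149823
  k2 = f(0.300000, 0.033723) = 0.298408
  u ← 0.011250 + (0.15/2)·(0.149823 + 0.298408) = 0.044867
u(0.3) ≈ 0.0449

0.0449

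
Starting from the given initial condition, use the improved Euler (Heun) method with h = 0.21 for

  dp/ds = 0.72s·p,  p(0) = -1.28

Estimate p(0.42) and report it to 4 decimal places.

-1.3636

Heun: k1 = f(s_n, p_n); k2 = f(s_n + h, p_n + h·k1); p_{n+1} = p_n + (h/2)·(k1 + k2).
s=0.000000, p=-1.280000:
  k1 = f(0.000000, -1.280000) = 0.000000
  k2 = f(0.210000, -1.280000) = -0.193536
  p ← -1.280000 + (0.21/2)·(0.000000 + (-0.193536)) = -1.300321
s=0.210000, p=-1.300321:
  k1 = f(0.210000, -1.300321) = -0.196609
  k2 = f(0.420000, -1.341609) = -0.405703
  p ← -1.300321 + (0.21/2)·(-0.196609 + (-0.405703)) = -1.363564
p(0.42) ≈ -1.3636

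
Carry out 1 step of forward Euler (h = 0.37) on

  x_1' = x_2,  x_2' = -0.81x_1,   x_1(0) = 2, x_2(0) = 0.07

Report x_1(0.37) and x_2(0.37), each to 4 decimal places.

Euler on (x_1,x_2): x_1_{n+1} = x_1_n + h·x_1', x_2_{n+1} = x_2_n + h·x_2'.
0.000000: (2.000000, 0.070000); f=(0.070000, -1.620000) → (2.025900, -0.529400)
(x_1(0.37), x_2(0.37)) ≈ (2.0259, -0.5294)

2.0259, -0.5294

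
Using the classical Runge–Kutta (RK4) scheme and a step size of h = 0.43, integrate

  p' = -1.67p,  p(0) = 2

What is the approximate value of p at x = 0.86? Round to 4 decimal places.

RK4: k1 = f(x_n, p_n); k2 = f(x_n + h/2, p_n + (h/2)·k1); k3 = f(x_n + h/2, p_n + (h/2)·k2); k4 = f(x_n + h, p_n + h·k3); p_{n+1} = p_n + (h/6)·(k1 + 2k2 + 2k3 + k4).
x=0.000000, p=2.000000:
  k1 = f(0.000000, 2.000000) = -3.340000
  k2 = f(0.215000, 1.281900) = -2.140773
  k3 = f(0.215000, 1.539734) = -2.571355
  k4 = f(0.430000, 0.894317) = -1.493510
  p ← 2.000000 + (0.43/6)·(k1 + 2k2 + 2k3 + k4) = 0.978193
x=0.430000, p=0.978193:
  k1 = f(0.430000, 0.978193) = -1.633583
  k2 = f(0.645000, 0.626973) = -1.047045
  k3 = f(0.645000, 0.753079) = -1.257641
  k4 = f(0.860000, 0.437408) = -0.730471
  p ← 0.978193 + (0.43/6)·(k1 + 2k2 + 2k3 + k4) = 0.478431
p(0.86) ≈ 0.4784

0.4784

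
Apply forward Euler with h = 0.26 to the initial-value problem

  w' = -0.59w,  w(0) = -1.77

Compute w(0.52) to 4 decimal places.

Euler: w_{n+1} = w_n + h·f(t_n, w_n).
t=0.000000, w=-1.770000: f=1.044300 → w ← -1.770000 + 0.26·1.044300 = -1.498482
t=0.260000, w=-1.498482: f=0.884104 → w ← -1.498482 + 0.26·0.884104 = -1.268615
w(0.52) ≈ -1.2686

-1.2686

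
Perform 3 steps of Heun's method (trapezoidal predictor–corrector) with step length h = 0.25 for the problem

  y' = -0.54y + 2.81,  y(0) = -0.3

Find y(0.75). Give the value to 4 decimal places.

1.5279

Heun: k1 = f(x_n, y_n); k2 = f(x_n + h, y_n + h·k1); y_{n+1} = y_n + (h/2)·(k1 + k2).
x=0.000000, y=-0.300000:
  k1 = f(0.000000, -0.300000) = 2.972000
  k2 = f(0.250000, 0.443000) = 2.570780
  y ← -0.300000 + (0.25/2)·(2.972000 + 2.570780) = 0.392848
x=0.250000, y=0.392848:
  k1 = f(0.250000, 0.392848) = 2.597862
  k2 = f(0.500000, 1.042313) = 2.247151
  y ← 0.392848 + (0.25/2)·(2.597862 + 2.247151) = 0.998474
x=0.500000, y=0.998474:
  k1 = f(0.500000, 0.998474) = 2.270824
  k2 = f(0.750000, 1.566180) = 1.964263
  y ← 0.998474 + (0.25/2)·(2.270824 + 1.964263) = 1.527860
y(0.75) ≈ 1.5279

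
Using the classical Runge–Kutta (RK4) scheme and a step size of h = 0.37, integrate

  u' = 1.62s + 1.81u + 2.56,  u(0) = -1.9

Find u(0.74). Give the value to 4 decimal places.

RK4: k1 = f(s_n, u_n); k2 = f(s_n + h/2, u_n + (h/2)·k1); k3 = f(s_n + h/2, u_n + (h/2)·k2); k4 = f(s_n + h, u_n + h·k3); u_{n+1} = u_n + (h/6)·(k1 + 2k2 + 2k3 + k4).
s=0.000000, u=-1.900000:
  k1 = f(0.000000, -1.900000) = -0.879000
  k2 = f(0.185000, -2.062615) = -0.873633
  k3 = f(0.185000, -2.061622) = -0.871836
  k4 = f(0.370000, -2.222579) = -0.863469
  u ← -1.900000 + (0.37/6)·(k1 + 2k2 + 2k3 + k4) = -2.222727
s=0.370000, u=-2.222727:
  k1 = f(0.370000, -2.222727) = -0.863735
  k2 = f(0.555000, -2.382518) = -0.853257
  k3 = f(0.555000, -2.380579) = -0.849749
  k4 = f(0.740000, -2.537134) = -0.833412
  u ← -2.222727 + (0.37/6)·(k1 + 2k2 + 2k3 + k4) = -2.537422
u(0.74) ≈ -2.5374

-2.5374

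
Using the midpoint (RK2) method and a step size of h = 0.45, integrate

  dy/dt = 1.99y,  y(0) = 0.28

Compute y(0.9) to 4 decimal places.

1.4766

Midpoint: k1 = f(t_n, y_n); k2 = f(t_n + h/2, y_n + (h/2)·k1); y_{n+1} = y_n + h·k2.
t=0.000000, y=0.280000:
  k1 = f(0.000000, 0.280000) = 0.557200
  k2 = f(0.225000, 0.405370) = 0.806686
  y ← 0.280000 + 0.45·0.806686 = 0.643009
t=0.450000, y=0.643009:
  k1 = f(0.450000, 0.643009) = 1.279588
  k2 = f(0.675000, 0.930916) = 1.852523
  y ← 0.643009 + 0.45·1.852523 = 1.476644
y(0.9) ≈ 1.4766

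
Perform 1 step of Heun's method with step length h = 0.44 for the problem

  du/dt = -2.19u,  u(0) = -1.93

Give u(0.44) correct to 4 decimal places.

-0.9663

Heun: k1 = f(t_n, u_n); k2 = f(t_n + h, u_n + h·k1); u_{n+1} = u_n + (h/2)·(k1 + k2).
t=0.000000, u=-1.930000:
  k1 = f(0.000000, -1.930000) = 4.226700
  k2 = f(0.440000, -0.070252) = 0.153852
  u ← -1.930000 + (0.44/2)·(4.226700 + 0.153852) = -0.966279
u(0.44) ≈ -0.9663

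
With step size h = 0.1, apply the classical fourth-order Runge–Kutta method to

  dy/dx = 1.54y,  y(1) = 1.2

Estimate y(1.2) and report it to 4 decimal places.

1.6328

RK4: k1 = f(x_n, y_n); k2 = f(x_n + h/2, y_n + (h/2)·k1); k3 = f(x_n + h/2, y_n + (h/2)·k2); k4 = f(x_n + h, y_n + h·k3); y_{n+1} = y_n + (h/6)·(k1 + 2k2 + 2k3 + k4).
x=1.000000, y=1.200000:
  k1 = f(1.000000, 1.200000) = 1.848000
  k2 = f(1.050000, 1.292400) = 1.990296
  k3 = f(1.050000, 1.299515) = 2.001253
  k4 = f(1.100000, 1.400125) = 2.156193
  y ← 1.200000 + (0.1/6)·(k1 + 2k2 + 2k3 + k4) = 1.399788
x=1.100000, y=1.399788:
  k1 = f(1.100000, 1.399788) = 2.155674
  k2 = f(1.150000, 1.507572) = 2.321661
  k3 = f(1.150000, 1.515871) = 2.334442
  k4 = f(1.200000, 1.633232) = 2.515178
  y ← 1.399788 + (0.1/6)·(k1 + 2k2 + 2k3 + k4) = 1.632839
y(1.2) ≈ 1.6328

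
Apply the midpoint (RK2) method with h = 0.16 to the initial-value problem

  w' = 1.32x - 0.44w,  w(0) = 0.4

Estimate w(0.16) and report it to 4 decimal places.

Midpoint: k1 = f(x_n, w_n); k2 = f(x_n + h/2, w_n + (h/2)·k1); w_{n+1} = w_n + h·k2.
x=0.000000, w=0.400000:
  k1 = f(0.000000, 0.400000) = -0.176000
  k2 = f(0.080000, 0.385920) = -0.064205
  w ← 0.400000 + 0.16·(-0.064205) = 0.389727
w(0.16) ≈ 0.3897

0.3897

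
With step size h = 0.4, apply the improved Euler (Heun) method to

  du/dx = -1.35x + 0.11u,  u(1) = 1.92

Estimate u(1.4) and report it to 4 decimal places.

Heun: k1 = f(x_n, u_n); k2 = f(x_n + h, u_n + h·k1); u_{n+1} = u_n + (h/2)·(k1 + k2).
x=1.000000, u=1.920000:
  k1 = f(1.000000, 1.920000) = -1.138800
  k2 = f(1.400000, 1.464480) = -1.728907
  u ← 1.920000 + (0.4/2)·(-1.138800 + (-1.728907)) = 1.346459
u(1.4) ≈ 1.3465

1.3465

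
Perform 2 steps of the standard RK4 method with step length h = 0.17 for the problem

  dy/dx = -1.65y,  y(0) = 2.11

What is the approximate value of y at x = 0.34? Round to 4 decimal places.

RK4: k1 = f(x_n, y_n); k2 = f(x_n + h/2, y_n + (h/2)·k1); k3 = f(x_n + h/2, y_n + (h/2)·k2); k4 = f(x_n + h, y_n + h·k3); y_{n+1} = y_n + (h/6)·(k1 + 2k2 + 2k3 + k4).
x=0.000000, y=2.110000:
  k1 = f(0.000000, 2.110000) = -3.481500
  k2 = f(0.085000, 1.814072) = -2.993220
  k3 = f(0.085000, 1.855576) = -3.061701
  k4 = f(0.170000, 1.589511) = -2.622693
  y ← 2.110000 + (0.17/6)·(k1 + 2k2 + 2k3 + k4) = 1.593936
x=0.170000, y=1.593936:
  k1 = f(0.170000, 1.593936) = -2.629994
  k2 = f(0.255000, 1.370386) = -2.261137
  k3 = f(0.255000, 1.401739) = -2.312869
  k4 = f(0.340000, 1.200748) = -1.981234
  y ← 1.593936 + (0.17/6)·(k1 + 2k2 + 2k3 + k4) = 1.204091
y(0.34) ≈ 1.2041

1.2041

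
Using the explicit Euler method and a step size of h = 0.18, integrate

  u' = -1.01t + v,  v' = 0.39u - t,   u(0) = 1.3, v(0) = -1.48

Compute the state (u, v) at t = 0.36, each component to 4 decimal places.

Euler on (u,v): u_{n+1} = u_n + h·u', v_{n+1} = v_n + h·v'.
0.000000: (1.300000, -1.480000); f=(-1.480000, 0.507000) → (1.033600, -1.388740)
0.180000: (1.033600, -1.388740); f=(-1.570540, 0.223104) → (0.750903, -1.348581)
(u(0.36), v(0.36)) ≈ (0.7509, -1.3486)

0.7509, -1.3486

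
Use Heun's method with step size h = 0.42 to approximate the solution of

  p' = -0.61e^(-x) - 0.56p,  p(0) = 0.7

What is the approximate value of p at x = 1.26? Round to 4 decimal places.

0.0605

Heun: k1 = f(x_n, p_n); k2 = f(x_n + h, p_n + h·k1); p_{n+1} = p_n + (h/2)·(k1 + k2).
x=0.000000, p=0.700000:
  k1 = f(0.000000, 0.700000) = -1.002000
  k2 = f(0.420000, 0.279160) = -0.557128
  p ← 0.700000 + (0.42/2)·(-1.002000 + (-0.557128)) = 0.372583
x=0.420000, p=0.372583:
  k1 = f(0.420000, 0.372583) = -0.609445
  k2 = f(0.840000, 0.116616) = -0.328648
  p ← 0.372583 + (0.42/2)·(-0.609445 + (-0.328648)) = 0.175583
x=0.840000, p=0.175583:
  k1 = f(0.840000, 0.175583) = -0.361670
  k2 = f(1.260000, 0.023682) = -0.186291
  p ← 0.175583 + (0.42/2)·(-0.361670 + (-0.186291)) = 0.060512
p(1.26) ≈ 0.0605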